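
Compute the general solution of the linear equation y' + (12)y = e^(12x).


P(x) = 12 ⇒ μ = e^(12x).
(μ y)' = e^(24x) ⇒ μ y = (1/24)e^(24x) + C.
Divide by μ: y = (1/24)e^(12x) + Ce^(-12x).


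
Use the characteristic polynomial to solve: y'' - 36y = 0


Characteristic equation: r² - 36 = 0.
Factor: (r + 6)(r - 6) = 0 ⇒ r = -6, 6 (distinct real).
General solution: y = C₁e^(-6x) + C₂e^(6x).


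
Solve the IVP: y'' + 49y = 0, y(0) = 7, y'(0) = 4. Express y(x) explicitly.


Characteristic roots of r² + 49 = 0 are ±7i, so y = C₁cos(7x) + C₂sin(7x).
Apply y(0) = 7: C₁ = 7. Differentiate and apply y'(0) = 4: 7·C₂ = 4, so C₂ = 4/7.
Particular solution: y = 7cos(7x) + (4/7)sin(7x).


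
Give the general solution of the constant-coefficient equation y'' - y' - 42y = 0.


Characteristic equation: r² - r - 42 = 0.
Factor: (r - 7)(r + 6) = 0 ⇒ r = 7, -6 (distinct real).
General solution: y = C₁e^(7x) + C₂e^(-6x).


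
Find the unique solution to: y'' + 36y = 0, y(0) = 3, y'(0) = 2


Characteristic roots of r² + 36 = 0 are ±6i, so y = C₁cos(6x) + C₂sin(6x).
Apply y(0) = 3: C₁ = 3. Differentiate and apply y'(0) = 2: 6·C₂ = 2, so C₂ = 1/3.
Particular solution: y = 3cos(6x) + (1/3)sin(6x).


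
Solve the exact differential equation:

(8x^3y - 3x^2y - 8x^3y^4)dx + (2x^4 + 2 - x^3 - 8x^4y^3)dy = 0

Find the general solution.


Check exactness: ∂M/∂y = 8x^3 - 3x^2 - 32x^3y^3 and ∂N/∂x = 8x^3 - 3x^2 - 32x^3y^3; equal, so the equation is exact.
Integrate M with respect to x (treating y as constant): ∫M dx = 2x^4y - x^3y - 2x^4y^4 + h(y).
Differentiate w.r.t. y and set equal to N: the x-dependent terms already match, leaving h'(y) = 2. Integrate: h(y) = 2y.
So F(x,y) = 2x^4y + 2y - x^3y - 2x^4y^4.
General solution: 2x^4y + 2y - x^3y - 2x^4y^4 = C.


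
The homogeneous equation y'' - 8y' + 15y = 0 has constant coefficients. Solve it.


Characteristic equation: r² - 8r + 15 = 0.
Factor: (r - 5)(r - 3) = 0 ⇒ r = 5, 3 (distinct real).
General solution: y = C₁e^(5x) + C₂e^(3x).


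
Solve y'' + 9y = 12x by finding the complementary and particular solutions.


Homogeneous: r² + 9 = 0 ⇒ r = ±3i, y_h = C₁cos(3x) + C₂sin(3x).
Polynomial forcing; try y_p = Ax + B. Then y_p'' + 9 y_p = 9(Ax + B) = 12x, so B = 0 and A = 4/3.
General solution: y = C₁cos(3x) + C₂sin(3x) + (4/3)x.


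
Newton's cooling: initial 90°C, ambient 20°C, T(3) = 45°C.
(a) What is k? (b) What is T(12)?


Newton's law: T(t) = T_a + (T₀ - T_a)e^(-kt).
(a) Use T(3) = 45: (45 - 20)/(90 - 20) = e^(-k·3), so k = -ln(0.357)/3 ≈ 0.3432.
(b) Apply k to t = 12: T(12) = 20 + (70)e^(-4.118) ≈ 21.1°C.


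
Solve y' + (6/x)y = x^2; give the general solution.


P(x) = 6/x ⇒ μ = x^6.
(x^6 y)' = x^8 ⇒ x^6 y = x^9/(9) + C.
Solve for y: y = (1/9)x^3 + C/x^6.


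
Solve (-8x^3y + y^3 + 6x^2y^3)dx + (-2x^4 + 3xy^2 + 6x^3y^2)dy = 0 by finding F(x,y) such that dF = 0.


Check exactness: ∂M/∂y = -8x^3 + 3y^2 + 18x^2y^2 and ∂N/∂x = -8x^3 + 3y^2 + 18x^2y^2; equal, so the equation is exact.
Integrate M with respect to x (treating y as constant): ∫M dx = -2x^4y + xy^3 + 2x^3y^3 + h(y).
Differentiate w.r.t. y and set equal to N: all terms match, so h'(y) = 0 and h is a constant absorbed into C.
General solution: -2x^4y + xy^3 + 2x^3y^3 = C.


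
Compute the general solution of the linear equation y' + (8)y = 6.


P(x) = 8, Q(x) = 6; integrating factor μ = e^(8x).
(μ y)' = 6e^(8x) ⇒ μ y = (3/4)e^(8x) + C.
Divide by μ: y = 3/4 + Ce^(-8x).


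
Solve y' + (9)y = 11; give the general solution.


P(x) = 9, Q(x) = 11; integrating factor μ = e^(9x).
(μ y)' = 11e^(9x) ⇒ μ y = (11/9)e^(9x) + C.
Divide by μ: y = 11/9 + Ce^(-9x).


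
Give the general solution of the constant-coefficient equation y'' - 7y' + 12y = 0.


Characteristic equation: r² - 7r + 12 = 0.
Factor: (r - 4)(r - 3) = 0 ⇒ r = 4, 3 (distinct real).
General solution: y = C₁e^(4x) + C₂e^(3x).


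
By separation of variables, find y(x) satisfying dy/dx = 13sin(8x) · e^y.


Separate: e^(-y) dy = 13sin(8x) dx.
Integrate: -e^(-y) = -(13/8)cos(8x) + C₀.
Rearrange: e^(-y) = (13/8)cos(8x) + C.


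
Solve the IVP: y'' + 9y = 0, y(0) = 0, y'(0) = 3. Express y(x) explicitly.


Characteristic roots of r² + 9 = 0 are ±3i, so y = C₁cos(3x) + C₂sin(3x).
Apply y(0) = 0: C₁ = 0. Differentiate and apply y'(0) = 3: 3·C₂ = 3, so C₂ = 1.
Particular solution: y = sin(3x).


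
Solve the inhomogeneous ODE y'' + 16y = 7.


Homogeneous part: r² + 16 = 0 ⇒ r = ±4i, so y_h = C₁cos(4x) + C₂sin(4x).
Try constant y_p = A; plug in: 16A = 7 ⇒ A = 7/16.
General solution: y = C₁cos(4x) + C₂sin(4x) + 7/16.


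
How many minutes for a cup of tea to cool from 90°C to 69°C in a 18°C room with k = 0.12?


From T(t) = T_a + (T₀ - T_a)e^(-kt), set T(t) = 69:
(69 - 18) / (90 - 18) = e^(-0.12t), so t = -ln(0.708)/0.12 ≈ 2.9 minutes.


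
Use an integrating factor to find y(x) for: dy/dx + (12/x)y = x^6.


P(x) = 12/x ⇒ μ = x^12.
(x^12 y)' = x^18 ⇒ x^12 y = x^19/(19) + C.
Solve for y: y = (1/19)x^7 + C/x^12.


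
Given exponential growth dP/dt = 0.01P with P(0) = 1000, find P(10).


The ODE dP/dt = 0.01P has solution P(t) = P(0)e^(0.01t).
Substitute P(0) = 1000 and t = 10: P(10) = 1000 e^(0.10) ≈ 1105.


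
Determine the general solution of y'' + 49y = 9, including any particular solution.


Homogeneous part: r² + 49 = 0 ⇒ r = ±7i, so y_h = C₁cos(7x) + C₂sin(7x).
Try constant y_p = A; plug in: 49A = 9 ⇒ A = 9/49.
General solution: y = C₁cos(7x) + C₂sin(7x) + 9/49.


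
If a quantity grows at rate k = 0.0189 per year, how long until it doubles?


Exponential growth: P(t) = P₀ e^(0.0189t). Set P(t)/P₀ = 2: e^(0.0189t) = 2.
Solve: t = ln(2)/0.0189 ≈ 36.67 years.


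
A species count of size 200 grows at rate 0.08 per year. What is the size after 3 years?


The ODE dP/dt = 0.08P has solution P(t) = P(0)e^(0.08t).
Substitute P(0) = 200 and t = 3: P(3) = 200 e^(0.24) ≈ 254.


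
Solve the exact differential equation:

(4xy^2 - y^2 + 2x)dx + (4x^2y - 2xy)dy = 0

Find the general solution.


Check exactness: ∂M/∂y = 8xy - 2y and ∂N/∂x = 8xy - 2y; equal, so the equation is exact.
Integrate M with respect to x (treating y as constant): ∫M dx = 2x^2y^2 - xy^2 + x^2 + h(y).
Differentiate w.r.t. y and set equal to N: all terms match, so h'(y) = 0 and h is a constant absorbed into C.
General solution: 2x^2y^2 - xy^2 + x^2 = C.


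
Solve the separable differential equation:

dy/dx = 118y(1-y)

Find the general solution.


Separate: dy/[y(1-y)] = 118 dx.
Partial fractions: 1/[y(1-y)] = 1/y + 1/(1-y).
Integrate: ln|y/(1-y)| = 118x + C₀.
Solve for y: y = 1/(1 + Ce^(-118x)).


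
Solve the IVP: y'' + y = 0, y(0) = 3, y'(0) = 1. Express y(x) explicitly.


Characteristic roots of r² + 1 = 0 are ±1i, so y = C₁cos(x) + C₂sin(x).
Apply y(0) = 3: C₁ = 3. Differentiate and apply y'(0) = 1: 1·C₂ = 1, so C₂ = 1.
Particular solution: y = 3cos(x) + sin(x).


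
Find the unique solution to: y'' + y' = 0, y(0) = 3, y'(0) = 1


Characteristic roots of r² + r = 0 are -1, 0.
General solution y = c₁ e^(-x) + c₂.
Apply y(0) = 3: c₁ + c₂ = 3. Apply y'(0) = 1: -1 c₁ + 0 c₂ = 1.
Solve: c₁ = -1, c₂ = 4.
Particular solution: y = -e^(-x) + 4.


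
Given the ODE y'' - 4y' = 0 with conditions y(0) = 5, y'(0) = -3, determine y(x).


Characteristic roots of r² - 4r = 0 are 4, 0.
General solution y = c₁ e^(4x) + c₂.
Apply y(0) = 5: c₁ + c₂ = 5. Apply y'(0) = -3: 4 c₁ + 0 c₂ = -3.
Solve: c₁ = -3/4, c₂ = 23/4.
Particular solution: y = -(3/4)e^(4x) + 23/4.


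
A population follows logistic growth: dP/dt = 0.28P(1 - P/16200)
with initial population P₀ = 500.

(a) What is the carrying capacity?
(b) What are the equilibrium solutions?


Logistic ODE dP/dt = 0.28P(1 - P/16200) has equilibria where dP/dt = 0, i.e. P = 0 or P = 16200.
The coefficient (1 - P/K) = 0 when P = K, identifying K = 16200 as the carrying capacity.
(a) K = 16200; (b) equilibria P = 0 and P = 16200.


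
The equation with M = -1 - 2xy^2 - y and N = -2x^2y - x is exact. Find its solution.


Check exactness: ∂M/∂y = -4xy - 1 and ∂N/∂x = -4xy - 1; equal, so the equation is exact.
Integrate M with respect to x (treating y as constant): ∫M dx = -x - x^2y^2 - xy + h(y).
Differentiate w.r.t. y and set equal to N: all terms match, so h'(y) = 0 and h is a constant absorbed into C.
General solution: -x - x^2y^2 - xy = C.


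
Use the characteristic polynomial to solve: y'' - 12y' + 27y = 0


Characteristic equation: r² - 12r + 27 = 0.
Factor: (r - 9)(r - 3) = 0 ⇒ r = 9, 3 (distinct real).
General solution: y = C₁e^(9x) + C₂e^(3x).


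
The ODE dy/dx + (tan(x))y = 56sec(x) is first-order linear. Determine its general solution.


P(x) = tan(x) ⇒ μ = e^(∫tan(x)dx) = sec(x).
(sec(x) y)' = 56sec²(x) ⇒ sec(x) y = 56tan(x) + C.
Multiply by cos(x): y = 56sin(x) + C·cos(x).


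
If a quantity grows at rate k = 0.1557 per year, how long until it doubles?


Exponential growth: P(t) = P₀ e^(0.1557t). Set P(t)/P₀ = 2: e^(0.1557t) = 2.
Solve: t = ln(2)/0.1557 ≈ 4.45 years.


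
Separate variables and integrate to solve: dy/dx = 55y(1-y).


Separate: dy/[y(1-y)] = 55 dx.
Partial fractions: 1/[y(1-y)] = 1/y + 1/(1-y).
Integrate: ln|y/(1-y)| = 55x + C₀.
Solve for y: y = 1/(1 + Ce^(-55x)).


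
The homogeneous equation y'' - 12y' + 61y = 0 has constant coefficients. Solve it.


Characteristic equation: r² - 12r + 61 = 0.
Discriminant is negative; roots r = 6 ± 5i (complex conjugate pair).
General solution uses e^(α x)(C₁ cos(β x) + C₂ sin(β x)): y = e^(6x)(C₁cos(5x) + C₂sin(5x)).


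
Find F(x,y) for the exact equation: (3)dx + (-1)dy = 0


Check exactness: ∂M/∂y = 0 and ∂N/∂x = 0; equal, so the equation is exact.
Integrate M with respect to x (treating y as constant): ∫M dx = 3x + h(y).
Differentiate w.r.t. y and set equal to N: the x-dependent terms already match, leaving h'(y) = -1. Integrate: h(y) = -y.
So F(x,y) = -y + 3x.
General solution: -y + 3x = C.


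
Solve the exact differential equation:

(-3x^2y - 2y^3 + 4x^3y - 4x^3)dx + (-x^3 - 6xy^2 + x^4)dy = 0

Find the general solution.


Check exactness: ∂M/∂y = -3x^2 - 6y^2 + 4x^3 and ∂N/∂x = -3x^2 - 6y^2 + 4x^3; equal, so the equation is exact.
Integrate M with respect to x (treating y as constant): ∫M dx = -x^3y - 2xy^3 + x^4y - x^4 + h(y).
Differentiate w.r.t. y and set equal to N: all terms match, so h'(y) = 0 and h is a constant absorbed into C.
General solution: -x^3y - 2xy^3 + x^4y - x^4 = C.


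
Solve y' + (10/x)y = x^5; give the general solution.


P(x) = 10/x ⇒ μ = x^10.
(x^10 y)' = x^15 ⇒ x^10 y = x^16/(16) + C.
Solve for y: y = (1/16)x^6 + C/x^10.


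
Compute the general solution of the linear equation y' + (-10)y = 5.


P(x) = -10 ⇒ μ = e^(-10x).
(μ y)' = 5e^(-10x) ⇒ μ y = -(1/2)e^(-10x) + C.
Divide by μ: y = -1/2 + Ce^(10x).


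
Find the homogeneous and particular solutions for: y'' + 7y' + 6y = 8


Characteristic roots of r² + 7r + 6 = 0 are -6, -1.
y_h = C₁e^(-6x) + C₂e^(-x).
Constant forcing; try y_p = A. Then 6A = 8 ⇒ A = 4/3.
General solution: y = C₁e^(-6x) + C₂e^(-x) + 4/3.


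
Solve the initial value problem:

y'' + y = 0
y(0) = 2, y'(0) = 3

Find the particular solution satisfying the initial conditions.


Characteristic roots of r² + 1 = 0 are ±1i, so y = C₁cos(x) + C₂sin(x).
Apply y(0) = 2: C₁ = 2. Differentiate and apply y'(0) = 3: 1·C₂ = 3, so C₂ = 3.
Particular solution: y = 2cos(x) + 3sin(x).


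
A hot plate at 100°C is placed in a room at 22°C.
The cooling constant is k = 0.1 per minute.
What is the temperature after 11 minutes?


Newton's law: dT/dt = -k(T - T_a) has solution T(t) = T_a + (T₀ - T_a)e^(-kt).
Plug in T_a = 22, T₀ = 100, k = 0.1, t = 11: T(11) = 22 + (78)e^(-1.10) ≈ 48.0°C.


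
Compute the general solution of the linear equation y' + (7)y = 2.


P(x) = 7, Q(x) = 2; integrating factor μ = e^(7x).
(μ y)' = 2e^(7x) ⇒ μ y = (2/7)e^(7x) + C.
Divide by μ: y = 2/7 + Ce^(-7x).


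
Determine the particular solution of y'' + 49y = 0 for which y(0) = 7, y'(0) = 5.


Characteristic roots of r² + 49 = 0 are ±7i, so y = C₁cos(7x) + C₂sin(7x).
Apply y(0) = 7: C₁ = 7. Differentiate and apply y'(0) = 5: 7·C₂ = 5, so C₂ = 5/7.
Particular solution: y = 7cos(7x) + (5/7)sin(7x).


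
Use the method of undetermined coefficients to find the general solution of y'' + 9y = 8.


Homogeneous part: r² + 9 = 0 ⇒ r = ±3i, so y_h = C₁cos(3x) + C₂sin(3x).
Try constant y_p = A; plug in: 9A = 8 ⇒ A = 8/9.
General solution: y = C₁cos(3x) + C₂sin(3x) + 8/9.


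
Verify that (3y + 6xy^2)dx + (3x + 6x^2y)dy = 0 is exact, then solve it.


Check exactness: ∂M/∂y = 3 + 12xy and ∂N/∂x = 3 + 12xy; equal, so the equation is exact.
Integrate M with respect to x (treating y as constant): ∫M dx = 3xy + 3x^2y^2 + h(y).
Differentiate w.r.t. y and set equal to N: all terms match, so h'(y) = 0 and h is a constant absorbed into C.
General solution: 3xy + 3x^2y^2 = C.


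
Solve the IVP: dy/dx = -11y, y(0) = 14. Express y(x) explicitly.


General solution of y' = -11y is y = Ce^(-11x).
Apply y(0) = 14: C = 14.
Particular solution: y = 14e^(-11x).


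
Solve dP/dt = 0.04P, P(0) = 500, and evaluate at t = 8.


The ODE dP/dt = 0.04P has solution P(t) = P(0)e^(0.04t).
Substitute P(0) = 500 and t = 8: P(8) = 500 e^(0.32) ≈ 689.


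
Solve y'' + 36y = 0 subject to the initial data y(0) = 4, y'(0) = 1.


Characteristic roots of r² + 36 = 0 are ±6i, so y = C₁cos(6x) + C₂sin(6x).
Apply y(0) = 4: C₁ = 4. Differentiate and apply y'(0) = 1: 6·C₂ = 1, so C₂ = 1/6.
Particular solution: y = 4cos(6x) + (1/6)sin(6x).


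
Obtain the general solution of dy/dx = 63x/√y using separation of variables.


Separate: √y dy = 63x dx.
Integrate: (2/3)y^(3/2) = (63/2)x² + C.


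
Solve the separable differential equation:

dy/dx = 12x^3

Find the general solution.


Integrate both sides with respect to x: y = ∫ 12x^3 dx = 3x^4 + C.


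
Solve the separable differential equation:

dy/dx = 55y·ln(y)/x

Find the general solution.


Separate: dy/[y ln(y)] = 55 dx/x.
Substitute u = ln(y): du/u = 55 dx/x.
Integrate: ln|ln(y)| = 55ln|x| + C₀, hence ln(y) = C·x^55.


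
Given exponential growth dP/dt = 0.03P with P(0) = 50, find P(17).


The ODE dP/dt = 0.03P has solution P(t) = P(0)e^(0.03t).
Substitute P(0) = 50 and t = 17: P(17) = 50 e^(0.51) ≈ 83.


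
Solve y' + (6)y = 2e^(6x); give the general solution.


P(x) = 6 ⇒ μ = e^(6x).
(μ y)' = 2e^(12x) ⇒ μ y = (2/12)e^(12x) + C.
Divide by μ: y = (1/6)e^(6x) + Ce^(-6x).


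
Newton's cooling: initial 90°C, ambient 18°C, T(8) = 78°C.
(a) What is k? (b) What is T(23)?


Newton's law: T(t) = T_a + (T₀ - T_a)e^(-kt).
(a) Use T(8) = 78: (78 - 18)/(90 - 18) = e^(-k·8), so k = -ln(0.833)/8 ≈ 0.0228.
(b) Apply k to t = 23: T(23) = 18 + (72)e^(-0.524) ≈ 60.6°C.


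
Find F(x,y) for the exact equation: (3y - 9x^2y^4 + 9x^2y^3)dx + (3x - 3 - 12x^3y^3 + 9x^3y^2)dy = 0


Check exactness: ∂M/∂y = 3 - 36x^2y^3 + 27x^2y^2 and ∂N/∂x = 3 - 36x^2y^3 + 27x^2y^2; equal, so the equation is exact.
Integrate M with respect to x (treating y as constant): ∫M dx = 3xy - 3x^3y^4 + 3x^3y^3 + h(y).
Differentiate w.r.t. y and set equal to N: the x-dependent terms already match, leaving h'(y) = -3. Integrate: h(y) = -3y.
So F(x,y) = 3xy - 3y - 3x^3y^4 + 3x^3y^3.
General solution: 3xy - 3y - 3x^3y^4 + 3x^3y^3 = C.


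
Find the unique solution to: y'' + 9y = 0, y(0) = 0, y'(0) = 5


Characteristic roots of r² + 9 = 0 are ±3i, so y = C₁cos(3x) + C₂sin(3x).
Apply y(0) = 0: C₁ = 0. Differentiate and apply y'(0) = 5: 3·C₂ = 5, so C₂ = 5/3.
Particular solution: y = (5/3)sin(3x).


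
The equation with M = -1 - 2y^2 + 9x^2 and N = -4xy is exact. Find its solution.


Check exactness: ∂M/∂y = -4y and ∂N/∂x = -4y; equal, so the equation is exact.
Integrate M with respect to x (treating y as constant): ∫M dx = -x - 2xy^2 + 3x^3 + h(y).
Differentiate w.r.t. y and set equal to N: all terms match, so h'(y) = 0 and h is a constant absorbed into C.
General solution: -x - 2xy^2 + 3x^3 = C.


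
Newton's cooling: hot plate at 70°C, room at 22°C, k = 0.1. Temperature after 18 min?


Newton's law: dT/dt = -k(T - T_a) has solution T(t) = T_a + (T₀ - T_a)e^(-kt).
Plug in T_a = 22, T₀ = 70, k = 0.1, t = 18: T(18) = 22 + (48)e^(-1.80) ≈ 29.9°C.


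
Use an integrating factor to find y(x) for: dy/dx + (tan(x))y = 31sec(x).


P(x) = tan(x) ⇒ μ = e^(∫tan(x)dx) = sec(x).
(sec(x) y)' = 31sec²(x) ⇒ sec(x) y = 31tan(x) + C.
Multiply by cos(x): y = 31sin(x) + C·cos(x).


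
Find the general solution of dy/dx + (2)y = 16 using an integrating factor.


P(x) = 2, Q(x) = 16; integrating factor μ = e^(2x).
(μ y)' = 16e^(2x) ⇒ μ y = 8e^(2x) + C.
Divide by μ: y = 8 + Ce^(-2x).


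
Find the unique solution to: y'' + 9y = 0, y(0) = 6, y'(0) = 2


Characteristic roots of r² + 9 = 0 are ±3i, so y = C₁cos(3x) + C₂sin(3x).
Apply y(0) = 6: C₁ = 6. Differentiate and apply y'(0) = 2: 3·C₂ = 2, so C₂ = 2/3.
Particular solution: y = 6cos(3x) + (2/3)sin(3x).


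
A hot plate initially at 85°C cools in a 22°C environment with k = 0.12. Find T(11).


Newton's law: dT/dt = -k(T - T_a) has solution T(t) = T_a + (T₀ - T_a)e^(-kt).
Plug in T_a = 22, T₀ = 85, k = 0.12, t = 11: T(11) = 22 + (63)e^(-1.32) ≈ 38.8°C.


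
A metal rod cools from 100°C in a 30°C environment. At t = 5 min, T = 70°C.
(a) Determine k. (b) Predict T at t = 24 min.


Newton's law: T(t) = T_a + (T₀ - T_a)e^(-kt).
(a) Use T(5) = 70: (70 - 30)/(100 - 30) = e^(-k·5), so k = -ln(0.571)/5 ≈ 0.1119.
(b) Apply k to t = 24: T(24) = 30 + (70)e^(-2.686) ≈ 34.8°C.


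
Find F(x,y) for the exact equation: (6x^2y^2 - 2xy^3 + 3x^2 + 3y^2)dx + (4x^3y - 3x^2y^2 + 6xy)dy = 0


Check exactness: ∂M/∂y = 12x^2y - 6xy^2 + 6y and ∂N/∂x = 12x^2y - 6xy^2 + 6y; equal, so the equation is exact.
Integrate M with respect to x (treating y as constant): ∫M dx = 2x^3y^2 - x^2y^3 + x^3 + 3xy^2 + h(y).
Differentiate w.r.t. y and set equal to N: all terms match, so h'(y) = 0 and h is a constant absorbed into C.
General solution: 2x^3y^2 - x^2y^3 + x^3 + 3xy^2 = C.


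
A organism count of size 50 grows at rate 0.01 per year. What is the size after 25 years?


The ODE dP/dt = 0.01P has solution P(t) = P(0)e^(0.01t).
Substitute P(0) = 50 and t = 25: P(25) = 50 e^(0.25) ≈ 64.


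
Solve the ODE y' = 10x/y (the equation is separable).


Separate variables: y dy = 10x dx.
Integrate both sides: y²/2 = 5x^2 + C₀.
Multiply by 2: y² = 10x^2 + C.


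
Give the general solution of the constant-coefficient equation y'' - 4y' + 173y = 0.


Characteristic equation: r² - 4r + 173 = 0.
Discriminant is negative; roots r = 2 ± 13i (complex conjugate pair).
General solution uses e^(α x)(C₁ cos(β x) + C₂ sin(β x)): y = e^(2x)(C₁cos(13x) + C₂sin(13x)).


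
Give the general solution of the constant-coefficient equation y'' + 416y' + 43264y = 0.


Characteristic equation: r² + 416r + 43264 = 0, i.e. (r + 208)² = 0.
Repeated root r = -208; include an x factor for the second linearly independent solution.
General solution: y = (C₁ + C₂x)e^(-208x).


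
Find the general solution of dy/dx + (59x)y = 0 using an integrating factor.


P(x) = 59x ⇒ μ = e^((59/2)x²).
Q(x) = 0 so μ y is constant: y = Ce^(-(59/2)x²).


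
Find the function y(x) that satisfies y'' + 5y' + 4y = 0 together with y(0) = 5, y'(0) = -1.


Characteristic roots of r² + 5r + 4 = 0 are -4, -1.
General solution y = c₁ e^(-4x) + c₂ e^(-x).
Apply y(0) = 5: c₁ + c₂ = 5. Apply y'(0) = -1: -4 c₁ - 1 c₂ = -1.
Solve: c₁ = -4/3, c₂ = 19/3.
Particular solution: y = -(4/3)e^(-4x) + (19/3)e^(-x).


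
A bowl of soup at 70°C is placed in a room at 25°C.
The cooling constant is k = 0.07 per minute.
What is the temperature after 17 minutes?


Newton's law: dT/dt = -k(T - T_a) has solution T(t) = T_a + (T₀ - T_a)e^(-kt).
Plug in T_a = 25, T₀ = 70, k = 0.07, t = 17: T(17) = 25 + (45)e^(-1.19) ≈ 38.7°C.


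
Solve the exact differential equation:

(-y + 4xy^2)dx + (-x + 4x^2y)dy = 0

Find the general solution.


Check exactness: ∂M/∂y = -1 + 8xy and ∂N/∂x = -1 + 8xy; equal, so the equation is exact.
Integrate M with respect to x (treating y as constant): ∫M dx = -xy + 2x^2y^2 + h(y).
Differentiate w.r.t. y and set equal to N: all terms match, so h'(y) = 0 and h is a constant absorbed into C.
General solution: -xy + 2x^2y^2 = C.


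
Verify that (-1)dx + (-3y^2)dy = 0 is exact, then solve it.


Check exactness: ∂M/∂y = 0 and ∂N/∂x = 0; equal, so the equation is exact.
Integrate M with respect to x (treating y as constant): ∫M dx = -x + h(y).
Differentiate w.r.t. y and set equal to N: the x-dependent terms already match, leaving h'(y) = -3y^2. Integrate: h(y) = -y^3.
So F(x,y) = -y^3 - x.
General solution: -y^3 - x = C.


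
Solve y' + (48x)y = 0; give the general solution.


P(x) = 48x ⇒ μ = e^(24x²).
Q(x) = 0 so μ y is constant: y = Ce^(-24x²).


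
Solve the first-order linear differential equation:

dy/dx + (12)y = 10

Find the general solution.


P(x) = 12, Q(x) = 10; integrating factor μ = e^(12x).
(μ y)' = 10e^(12x) ⇒ μ y = (5/6)e^(12x) + C.
Divide by μ: y = 5/6 + Ce^(-12x).


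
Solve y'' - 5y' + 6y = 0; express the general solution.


Characteristic equation: r² - 5r + 6 = 0.
Factor: (r - 2)(r - 3) = 0 ⇒ r = 2, 3 (distinct real).
General solution: y = C₁e^(2x) + C₂e^(3x).


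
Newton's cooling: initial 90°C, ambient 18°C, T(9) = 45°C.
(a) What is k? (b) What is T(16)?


Newton's law: T(t) = T_a + (T₀ - T_a)e^(-kt).
(a) Use T(9) = 45: (45 - 18)/(90 - 18) = e^(-k·9), so k = -ln(0.375)/9 ≈ 0.1090.
(b) Apply k to t = 16: T(16) = 18 + (72)e^(-1.744) ≈ 30.6°C.


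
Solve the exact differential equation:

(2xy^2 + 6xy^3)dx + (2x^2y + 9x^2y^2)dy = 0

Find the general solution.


Check exactness: ∂M/∂y = 4xy + 18xy^2 and ∂N/∂x = 4xy + 18xy^2; equal, so the equation is exact.
Integrate M with respect to x (treating y as constant): ∫M dx = x^2y^2 + 3x^2y^3 + h(y).
Differentiate w.r.t. y and set equal to N: all terms match, so h'(y) = 0 and h is a constant absorbed into C.
General solution: x^2y^2 + 3x^2y^3 = C.


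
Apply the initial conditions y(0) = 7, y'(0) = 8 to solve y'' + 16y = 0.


Characteristic roots of r² + 16 = 0 are ±4i, so y = C₁cos(4x) + C₂sin(4x).
Apply y(0) = 7: C₁ = 7. Differentiate and apply y'(0) = 8: 4·C₂ = 8, so C₂ = 2.
Particular solution: y = 7cos(4x) + 2sin(4x).


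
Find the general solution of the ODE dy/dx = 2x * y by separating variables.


Separate variables: dy/y = 2x dx.
Integrate: ln|y| = x^2 + C₀.
Exponentiate: y = Ce^(x^2).


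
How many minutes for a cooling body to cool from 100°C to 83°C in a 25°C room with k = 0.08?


From T(t) = T_a + (T₀ - T_a)e^(-kt), set T(t) = 83:
(83 - 25) / (100 - 25) = e^(-0.08t), so t = -ln(0.773)/0.08 ≈ 3.2 minutes.


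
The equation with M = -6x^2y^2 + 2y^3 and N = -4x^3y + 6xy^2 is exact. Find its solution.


Check exactness: ∂M/∂y = -12x^2y + 6y^2 and ∂N/∂x = -12x^2y + 6y^2; equal, so the equation is exact.
Integrate M with respect to x (treating y as constant): ∫M dx = -2x^3y^2 + 2xy^3 + h(y).
Differentiate w.r.t. y and set equal to N: all terms match, so h'(y) = 0 and h is a constant absorbed into C.
General solution: -2x^3y^2 + 2xy^3 = C.


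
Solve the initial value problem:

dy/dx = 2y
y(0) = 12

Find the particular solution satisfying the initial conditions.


General solution of y' = 2y is y = Ce^(2x).
Apply y(0) = 12: C = 12.
Particular solution: y = 12e^(2x).


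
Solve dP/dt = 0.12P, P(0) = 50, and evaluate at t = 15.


The ODE dP/dt = 0.12P has solution P(t) = P(0)e^(0.12t).
Substitute P(0) = 50 and t = 15: P(15) = 50 e^(1.80) ≈ 302.


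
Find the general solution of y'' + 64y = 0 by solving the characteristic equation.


Characteristic equation: r² + 64 = 0.
Discriminant is negative; roots r = 0 ± 8i (complex conjugate pair).
General solution uses e^(α x)(C₁ cos(β x) + C₂ sin(β x)): y = C₁cos(8x) + C₂sin(8x).


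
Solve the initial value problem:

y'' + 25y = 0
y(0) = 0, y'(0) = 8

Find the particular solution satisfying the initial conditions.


Characteristic roots of r² + 25 = 0 are ±5i, so y = C₁cos(5x) + C₂sin(5x).
Apply y(0) = 0: C₁ = 0. Differentiate and apply y'(0) = 8: 5·C₂ = 8, so C₂ = 8/5.
Particular solution: y = (8/5)sin(5x).


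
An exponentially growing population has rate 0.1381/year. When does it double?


Exponential growth: P(t) = P₀ e^(0.1381t). Set P(t)/P₀ = 2: e^(0.1381t) = 2.
Solve: t = ln(2)/0.1381 ≈ 5.02 years.


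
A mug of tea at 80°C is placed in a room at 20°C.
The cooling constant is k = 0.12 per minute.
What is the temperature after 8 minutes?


Newton's law: dT/dt = -k(T - T_a) has solution T(t) = T_a + (T₀ - T_a)e^(-kt).
Plug in T_a = 20, T₀ = 80, k = 0.12, t = 8: T(8) = 20 + (60)e^(-0.96) ≈ 43.0°C.


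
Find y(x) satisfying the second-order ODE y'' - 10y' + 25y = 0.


Characteristic equation: r² - 10r + 25 = 0, i.e. (r - 5)² = 0.
Repeated root r = 5; include an x factor for the second linearly independent solution.
General solution: y = (C₁ + C₂x)e^(5x).


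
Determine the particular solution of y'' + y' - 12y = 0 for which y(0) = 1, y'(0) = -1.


Characteristic roots of r² + r - 12 = 0 are -4, 3.
General solution y = c₁ e^(-4x) + c₂ e^(3x).
Apply y(0) = 1: c₁ + c₂ = 1. Apply y'(0) = -1: -4 c₁ + 3 c₂ = -1.
Solve: c₁ = 4/7, c₂ = 3/7.
Particular solution: y = (4/7)e^(-4x) + (3/7)e^(3x).


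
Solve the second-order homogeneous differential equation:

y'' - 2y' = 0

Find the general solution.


Characteristic equation: r² - 2r = 0.
Factor: (r - 0)(r - 2) = 0 ⇒ r = 0, 2 (distinct real).
General solution: y = C₁ + C₂e^(2x).


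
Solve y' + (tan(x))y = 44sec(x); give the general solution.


P(x) = tan(x) ⇒ μ = e^(∫tan(x)dx) = sec(x).
(sec(x) y)' = 44sec²(x) ⇒ sec(x) y = 44tan(x) + C.
Multiply by cos(x): y = 44sin(x) + C·cos(x).


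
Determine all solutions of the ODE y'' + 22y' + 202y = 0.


Characteristic equation: r² + 22r + 202 = 0.
Discriminant is negative; roots r = -11 ± 9i (complex conjugate pair).
General solution uses e^(α x)(C₁ cos(β x) + C₂ sin(β x)): y = e^(-11x)(C₁cos(9x) + C₂sin(9x)).


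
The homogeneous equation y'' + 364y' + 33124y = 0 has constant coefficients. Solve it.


Characteristic equation: r² + 364r + 33124 = 0, i.e. (r + 182)² = 0.
Repeated root r = -182; include an x factor for the second linearly independent solution.
General solution: y = (C₁ + C₂x)e^(-182x).


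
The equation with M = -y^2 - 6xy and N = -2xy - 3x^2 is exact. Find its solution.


Check exactness: ∂M/∂y = -2y - 6x and ∂N/∂x = -2y - 6x; equal, so the equation is exact.
Integrate M with respect to x (treating y as constant): ∫M dx = -xy^2 - 3x^2y + h(y).
Differentiate w.r.t. y and set equal to N: all terms match, so h'(y) = 0 and h is a constant absorbed into C.
General solution: -xy^2 - 3x^2y = C.


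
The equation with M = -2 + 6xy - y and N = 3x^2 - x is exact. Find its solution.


Check exactness: ∂M/∂y = 6x - 1 and ∂N/∂x = 6x - 1; equal, so the equation is exact.
Integrate M with respect to x (treating y as constant): ∫M dx = -2x + 3x^2y - xy + h(y).
Differentiate w.r.t. y and set equal to N: all terms match, so h'(y) = 0 and h is a constant absorbed into C.
General solution: -2x + 3x^2y - xy = C.


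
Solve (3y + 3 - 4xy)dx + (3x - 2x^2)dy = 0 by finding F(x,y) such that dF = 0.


Check exactness: ∂M/∂y = 3 - 4x and ∂N/∂x = 3 - 4x; equal, so the equation is exact.
Integrate M with respect to x (treating y as constant): ∫M dx = 3xy + 3x - 2x^2y + h(y).
Differentiate w.r.t. y and set equal to N: all terms match, so h'(y) = 0 and h is a constant absorbed into C.
General solution: 3xy + 3x - 2x^2y = C.


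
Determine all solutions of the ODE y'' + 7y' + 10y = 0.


Characteristic equation: r² + 7r + 10 = 0.
Factor: (r + 5)(r + 2) = 0 ⇒ r = -5, -2 (distinct real).
General solution: y = C₁e^(-5x) + C₂e^(-2x).


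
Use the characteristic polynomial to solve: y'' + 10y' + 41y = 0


Characteristic equation: r² + 10r + 41 = 0.
Discriminant is negative; roots r = -5 ± 4i (complex conjugate pair).
General solution uses e^(α x)(C₁ cos(β x) + C₂ sin(β x)): y = e^(-5x)(C₁cos(4x) + C₂sin(4x)).


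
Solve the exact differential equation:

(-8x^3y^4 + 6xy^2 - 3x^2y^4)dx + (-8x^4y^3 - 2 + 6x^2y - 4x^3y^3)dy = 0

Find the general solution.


Check exactness: ∂M/∂y = -32x^3y^3 + 12xy - 12x^2y^3 and ∂N/∂x = -32x^3y^3 + 12xy - 12x^2y^3; equal, so the equation is exact.
Integrate M with respect to x (treating y as constant): ∫M dx = -2x^4y^4 + 3x^2y^2 - x^3y^4 + h(y).
Differentiate w.r.t. y and set equal to N: the x-dependent terms already match, leaving h'(y) = -2. Integrate: h(y) = -2y.
So F(x,y) = -2x^4y^4 - 2y + 3x^2y^2 - x^3y^4.
General solution: -2x^4y^4 - 2y + 3x^2y^2 - x^3y^4 = C.


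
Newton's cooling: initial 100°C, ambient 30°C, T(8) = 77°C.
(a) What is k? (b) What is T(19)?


Newton's law: T(t) = T_a + (T₀ - T_a)e^(-kt).
(a) Use T(8) = 77: (77 - 30)/(100 - 30) = e^(-k·8), so k = -ln(0.671)/8 ≈ 0.0498.
(b) Apply k to t = 19: T(19) = 30 + (70)e^(-0.946) ≈ 57.2°C.


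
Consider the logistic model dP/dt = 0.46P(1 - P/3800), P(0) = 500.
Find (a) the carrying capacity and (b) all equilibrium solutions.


Logistic ODE dP/dt = 0.46P(1 - P/3800) has equilibria where dP/dt = 0, i.e. P = 0 or P = 3800.
The coefficient (1 - P/K) = 0 when P = K, identifying K = 3800 as the carrying capacity.
(a) K = 3800; (b) equilibria P = 0 and P = 3800.


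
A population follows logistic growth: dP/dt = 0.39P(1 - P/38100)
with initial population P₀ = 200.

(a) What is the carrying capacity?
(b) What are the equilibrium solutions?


Logistic ODE dP/dt = 0.39P(1 - P/38100) has equilibria where dP/dt = 0, i.e. P = 0 or P = 38100.
The coefficient (1 - P/K) = 0 when P = K, identifying K = 38100 as the carrying capacity.
(a) K = 38100; (b) equilibria P = 0 and P = 38100.


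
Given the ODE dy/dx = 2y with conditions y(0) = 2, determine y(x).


General solution of y' = 2y is y = Ce^(2x).
Apply y(0) = 2: C = 2.
Particular solution: y = 2e^(2x).


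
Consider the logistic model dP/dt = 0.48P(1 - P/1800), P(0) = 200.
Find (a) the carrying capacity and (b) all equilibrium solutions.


Logistic ODE dP/dt = 0.48P(1 - P/1800) has equilibria where dP/dt = 0, i.e. P = 0 or P = 1800.
The coefficient (1 - P/K) = 0 when P = K, identifying K = 1800 as the carrying capacity.
(a) K = 1800; (b) equilibria P = 0 and P = 1800.


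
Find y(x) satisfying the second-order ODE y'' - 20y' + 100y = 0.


Characteristic equation: r² - 20r + 100 = 0, i.e. (r - 10)² = 0.
Repeated root r = 10; include an x factor for the second linearly independent solution.
General solution: y = (C₁ + C₂x)e^(10x).


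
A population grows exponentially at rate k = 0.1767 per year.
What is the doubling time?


Exponential growth: P(t) = P₀ e^(0.1767t). Set P(t)/P₀ = 2: e^(0.1767t) = 2.
Solve: t = ln(2)/0.1767 ≈ 3.92 years.


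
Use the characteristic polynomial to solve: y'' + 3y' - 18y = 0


Characteristic equation: r² + 3r - 18 = 0.
Factor: (r - 3)(r + 6) = 0 ⇒ r = 3, -6 (distinct real).
General solution: y = C₁e^(3x) + C₂e^(-6x).


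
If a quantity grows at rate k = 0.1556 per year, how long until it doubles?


Exponential growth: P(t) = P₀ e^(0.1556t). Set P(t)/P₀ = 2: e^(0.1556t) = 2.
Solve: t = ln(2)/0.1556 ≈ 4.45 years.


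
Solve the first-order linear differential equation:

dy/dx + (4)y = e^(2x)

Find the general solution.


P(x) = 4 ⇒ μ = e^(4x).
(μ y)' = e^(6x) ⇒ μ y = e^(6x)/6 + C.
Divide by μ: y = (1/6)e^(2x) + Ce^(-4x).


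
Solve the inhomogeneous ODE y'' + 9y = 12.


Homogeneous part: r² + 9 = 0 ⇒ r = ±3i, so y_h = C₁cos(3x) + C₂sin(3x).
Try constant y_p = A; plug in: 9A = 12 ⇒ A = 4/3.
General solution: y = C₁cos(3x) + C₂sin(3x) + 4/3.


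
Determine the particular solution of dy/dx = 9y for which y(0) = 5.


General solution of y' = 9y is y = Ce^(9x).
Apply y(0) = 5: C = 5.
Particular solution: y = 5e^(9x).


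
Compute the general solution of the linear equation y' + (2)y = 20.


P(x) = 2, Q(x) = 20; integrating factor μ = e^(2x).
(μ y)' = 20e^(2x) ⇒ μ y = 10e^(2x) + C.
Divide by μ: y = 10 + Ce^(-2x).


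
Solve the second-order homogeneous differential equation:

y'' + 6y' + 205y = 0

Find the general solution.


Characteristic equation: r² + 6r + 205 = 0.
Discriminant is negative; roots r = -3 ± 14i (complex conjugate pair).
General solution uses e^(α x)(C₁ cos(β x) + C₂ sin(β x)): y = e^(-3x)(C₁cos(14x) + C₂sin(14x)).


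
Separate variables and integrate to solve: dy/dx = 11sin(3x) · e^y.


Separate: e^(-y) dy = 11sin(3x) dx.
Integrate: -e^(-y) = -(11/3)cos(3x) + C₀.
Rearrange: e^(-y) = (11/3)cos(3x) + C.


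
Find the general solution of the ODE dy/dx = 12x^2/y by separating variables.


Separate variables: y dy = 12x^2 dx.
Integrate both sides: y²/2 = 4x^3 + C₀.
Multiply by 2: y² = 8x^3 + C.


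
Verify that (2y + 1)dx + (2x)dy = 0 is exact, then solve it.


Check exactness: ∂M/∂y = 2 and ∂N/∂x = 2; equal, so the equation is exact.
Integrate M with respect to x (treating y as constant): ∫M dx = 2xy + x + h(y).
Differentiate w.r.t. y and set equal to N: all terms match, so h'(y) = 0 and h is a constant absorbed into C.
General solution: 2xy + x = C.


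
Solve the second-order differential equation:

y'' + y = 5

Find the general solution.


Homogeneous part: r² + 1 = 0 ⇒ r = ±1i, so y_h = C₁cos(x) + C₂sin(x).
Try constant y_p = A; plug in: 1A = 5 ⇒ A = 5.
General solution: y = C₁cos(x) + C₂sin(x) + 5.


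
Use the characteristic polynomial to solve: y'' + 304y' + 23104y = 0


Characteristic equation: r² + 304r + 23104 = 0, i.e. (r + 152)² = 0.
Repeated root r = -152; include an x factor for the second linearly independent solution.
General solution: y = (C₁ + C₂x)e^(-152x).


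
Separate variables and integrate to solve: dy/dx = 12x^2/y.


Separate variables: y dy = 12x^2 dx.
Integrate both sides: y²/2 = 4x^3 + C₀.
Multiply by 2: y² = 8x^3 + C.


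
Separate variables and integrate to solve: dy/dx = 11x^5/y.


Separate variables: y dy = 11x^5 dx.
Integrate both sides: y²/2 = (11/6)x^6 + C₀.
Multiply by 2: y² = (11/3)x^6 + C.


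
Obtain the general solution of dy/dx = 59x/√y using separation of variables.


Separate: √y dy = 59x dx.
Integrate: (2/3)y^(3/2) = (59/2)x² + C.


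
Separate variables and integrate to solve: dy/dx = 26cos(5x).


g(y) = 1, so integrate directly: y = ∫ 26cos(5x) dx = (26/5)sin(5x) + C.


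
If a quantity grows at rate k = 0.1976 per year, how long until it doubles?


Exponential growth: P(t) = P₀ e^(0.1976t). Set P(t)/P₀ = 2: e^(0.1976t) = 2.
Solve: t = ln(2)/0.1976 ≈ 3.51 years.


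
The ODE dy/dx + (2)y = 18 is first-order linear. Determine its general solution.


P(x) = 2, Q(x) = 18; integrating factor μ = e^(2x).
(μ y)' = 18e^(2x) ⇒ μ y = 9e^(2x) + C.
Divide by μ: y = 9 + Ce^(-2x).


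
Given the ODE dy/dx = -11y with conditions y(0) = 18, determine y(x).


General solution of y' = -11y is y = Ce^(-11x).
Apply y(0) = 18: C = 18.
Particular solution: y = 18e^(-11x).


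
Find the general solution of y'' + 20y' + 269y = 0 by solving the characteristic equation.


Characteristic equation: r² + 20r + 269 = 0.
Discriminant is negative; roots r = -10 ± 13i (complex conjugate pair).
General solution uses e^(α x)(C₁ cos(β x) + C₂ sin(β x)): y = e^(-10x)(C₁cos(13x) + C₂sin(13x)).


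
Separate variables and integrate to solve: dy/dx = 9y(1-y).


Separate: dy/[y(1-y)] = 9 dx.
Partial fractions: 1/[y(1-y)] = 1/y + 1/(1-y).
Integrate: ln|y/(1-y)| = 9x + C₀.
Solve for y: y = 1/(1 + Ce^(-9x)).


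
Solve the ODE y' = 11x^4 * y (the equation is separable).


Separate variables: dy/y = 11x^4 dx.
Integrate: ln|y| = (11/5)x^5 + C₀.
Exponentiate: y = Ce^((11/5)x^5).


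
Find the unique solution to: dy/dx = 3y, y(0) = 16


General solution of y' = 3y is y = Ce^(3x).
Apply y(0) = 16: C = 16.
Particular solution: y = 16e^(3x).


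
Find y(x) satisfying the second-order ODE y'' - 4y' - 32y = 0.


Characteristic equation: r² - 4r - 32 = 0.
Factor: (r - 8)(r + 4) = 0 ⇒ r = 8, -4 (distinct real).
General solution: y = C₁e^(8x) + C₂e^(-4x).


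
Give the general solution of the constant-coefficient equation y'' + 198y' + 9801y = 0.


Characteristic equation: r² + 198r + 9801 = 0, i.e. (r + 99)² = 0.
Repeated root r = -99; include an x factor for the second linearly independent solution.
General solution: y = (C₁ + C₂x)e^(-99x).


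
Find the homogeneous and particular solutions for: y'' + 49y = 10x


Homogeneous: r² + 49 = 0 ⇒ r = ±7i, y_h = C₁cos(7x) + C₂sin(7x).
Polynomial forcing; try y_p = Ax + B. Then y_p'' + 49 y_p = 49(Ax + B) = 10x, so B = 0 and A = 10/49.
General solution: y = C₁cos(7x) + C₂sin(7x) + (10/49)x.


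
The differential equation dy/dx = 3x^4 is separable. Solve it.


Integrate both sides with respect to x: y = ∫ 3x^4 dx = (3/5)x^5 + C.


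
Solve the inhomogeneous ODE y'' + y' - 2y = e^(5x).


Characteristic roots of r² + r - 2 = 0 are 1, -2.
y_h = C₁e^(x) + C₂e^(-2x).
Forcing exponent 5 is not a characteristic root; try y_p = Ae^(5x).
Substitute: A·(25 + (1)·5 + (-2)) = A·28 = 1, so A = 1/28.
General solution: y = C₁e^(x) + C₂e^(-2x) + (1/28)e^(5x).


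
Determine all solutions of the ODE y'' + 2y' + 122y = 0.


Characteristic equation: r² + 2r + 122 = 0.
Discriminant is negative; roots r = -1 ± 11i (complex conjugate pair).
General solution uses e^(α x)(C₁ cos(β x) + C₂ sin(β x)): y = e^(-x)(C₁cos(11x) + C₂sin(11x)).


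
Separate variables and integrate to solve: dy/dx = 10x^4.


Integrate both sides with respect to x: y = ∫ 10x^4 dx = 2x^5 + C.


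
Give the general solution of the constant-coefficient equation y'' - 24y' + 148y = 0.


Characteristic equation: r² - 24r + 148 = 0.
Discriminant is negative; roots r = 12 ± 2i (complex conjugate pair).
General solution uses e^(α x)(C₁ cos(β x) + C₂ sin(β x)): y = e^(12x)(C₁cos(2x) + C₂sin(2x)).


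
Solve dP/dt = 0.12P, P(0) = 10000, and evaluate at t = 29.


The ODE dP/dt = 0.12P has solution P(t) = P(0)e^(0.12t).
Substitute P(0) = 10000 and t = 29: P(29) = 10000 e^(3.48) ≈ 324597.


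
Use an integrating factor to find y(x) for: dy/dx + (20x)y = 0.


P(x) = 20x ⇒ μ = e^(10x²).
Q(x) = 0 so μ y is constant: y = Ce^(-10x²).


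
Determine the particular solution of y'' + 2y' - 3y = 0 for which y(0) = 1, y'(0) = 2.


Characteristic roots of r² + 2r - 3 = 0 are 1, -3.
General solution y = c₁ e^(x) + c₂ e^(-3x).
Apply y(0) = 1: c₁ + c₂ = 1. Apply y'(0) = 2: 1 c₁ - 3 c₂ = 2.
Solve: c₁ = 5/4, c₂ = -1/4.
Particular solution: y = (5/4)e^(x) - (1/4)e^(-3x).


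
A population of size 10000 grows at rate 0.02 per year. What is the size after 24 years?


The ODE dP/dt = 0.02P has solution P(t) = P(0)e^(0.02t).
Substitute P(0) = 10000 and t = 24: P(24) = 10000 e^(0.48) ≈ 16161.
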